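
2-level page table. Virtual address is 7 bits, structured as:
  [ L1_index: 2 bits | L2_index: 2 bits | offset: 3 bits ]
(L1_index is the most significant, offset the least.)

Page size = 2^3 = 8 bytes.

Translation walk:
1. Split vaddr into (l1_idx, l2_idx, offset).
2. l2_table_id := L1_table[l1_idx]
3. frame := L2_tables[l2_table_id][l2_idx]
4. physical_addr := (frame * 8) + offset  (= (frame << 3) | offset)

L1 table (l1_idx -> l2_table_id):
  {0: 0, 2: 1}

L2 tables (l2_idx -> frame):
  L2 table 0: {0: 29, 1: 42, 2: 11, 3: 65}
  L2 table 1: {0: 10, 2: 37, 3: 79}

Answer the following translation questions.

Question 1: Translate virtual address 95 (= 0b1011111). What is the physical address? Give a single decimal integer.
vaddr = 95 = 0b1011111
Split: l1_idx=2, l2_idx=3, offset=7
L1[2] = 1
L2[1][3] = 79
paddr = 79 * 8 + 7 = 639

Answer: 639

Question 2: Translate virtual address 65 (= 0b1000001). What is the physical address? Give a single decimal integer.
Answer: 81

Derivation:
vaddr = 65 = 0b1000001
Split: l1_idx=2, l2_idx=0, offset=1
L1[2] = 1
L2[1][0] = 10
paddr = 10 * 8 + 1 = 81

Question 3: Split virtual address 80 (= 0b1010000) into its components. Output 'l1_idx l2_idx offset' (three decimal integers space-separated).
vaddr = 80 = 0b1010000
  top 2 bits -> l1_idx = 2
  next 2 bits -> l2_idx = 2
  bottom 3 bits -> offset = 0

Answer: 2 2 0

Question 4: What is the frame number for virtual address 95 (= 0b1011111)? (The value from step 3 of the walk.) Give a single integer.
Answer: 79

Derivation:
vaddr = 95: l1_idx=2, l2_idx=3
L1[2] = 1; L2[1][3] = 79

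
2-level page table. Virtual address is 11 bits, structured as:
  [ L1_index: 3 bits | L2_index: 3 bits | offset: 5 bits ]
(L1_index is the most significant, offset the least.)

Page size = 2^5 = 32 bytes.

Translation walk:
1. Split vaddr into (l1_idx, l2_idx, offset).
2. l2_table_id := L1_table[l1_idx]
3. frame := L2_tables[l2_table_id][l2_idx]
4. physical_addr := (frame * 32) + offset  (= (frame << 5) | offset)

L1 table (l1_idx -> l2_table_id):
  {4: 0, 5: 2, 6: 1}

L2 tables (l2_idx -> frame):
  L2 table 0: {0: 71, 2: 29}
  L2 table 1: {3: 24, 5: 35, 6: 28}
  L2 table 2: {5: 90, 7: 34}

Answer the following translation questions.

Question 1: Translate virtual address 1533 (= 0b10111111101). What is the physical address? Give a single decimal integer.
Answer: 1117

Derivation:
vaddr = 1533 = 0b10111111101
Split: l1_idx=5, l2_idx=7, offset=29
L1[5] = 2
L2[2][7] = 34
paddr = 34 * 32 + 29 = 1117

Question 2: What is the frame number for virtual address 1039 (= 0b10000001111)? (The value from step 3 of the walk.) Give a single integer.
Answer: 71

Derivation:
vaddr = 1039: l1_idx=4, l2_idx=0
L1[4] = 0; L2[0][0] = 71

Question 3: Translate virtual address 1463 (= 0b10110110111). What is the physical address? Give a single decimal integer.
vaddr = 1463 = 0b10110110111
Split: l1_idx=5, l2_idx=5, offset=23
L1[5] = 2
L2[2][5] = 90
paddr = 90 * 32 + 23 = 2903

Answer: 2903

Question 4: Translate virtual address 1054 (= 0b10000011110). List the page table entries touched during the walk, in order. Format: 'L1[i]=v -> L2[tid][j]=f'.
vaddr = 1054 = 0b10000011110
Split: l1_idx=4, l2_idx=0, offset=30

Answer: L1[4]=0 -> L2[0][0]=71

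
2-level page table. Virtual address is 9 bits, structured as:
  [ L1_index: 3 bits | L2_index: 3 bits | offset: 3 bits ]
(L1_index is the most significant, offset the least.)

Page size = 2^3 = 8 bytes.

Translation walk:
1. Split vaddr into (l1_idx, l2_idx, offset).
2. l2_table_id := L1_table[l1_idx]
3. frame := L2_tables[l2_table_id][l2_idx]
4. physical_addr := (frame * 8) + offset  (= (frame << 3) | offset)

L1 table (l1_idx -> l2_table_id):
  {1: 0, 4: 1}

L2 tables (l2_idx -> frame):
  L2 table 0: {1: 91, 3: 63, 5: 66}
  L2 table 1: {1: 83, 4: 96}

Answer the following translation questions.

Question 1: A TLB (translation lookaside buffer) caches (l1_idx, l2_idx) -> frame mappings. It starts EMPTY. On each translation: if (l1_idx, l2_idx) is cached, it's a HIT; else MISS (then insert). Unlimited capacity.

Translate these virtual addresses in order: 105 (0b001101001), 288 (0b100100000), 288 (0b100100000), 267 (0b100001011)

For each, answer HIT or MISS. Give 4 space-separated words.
Answer: MISS MISS HIT MISS

Derivation:
vaddr=105: (1,5) not in TLB -> MISS, insert
vaddr=288: (4,4) not in TLB -> MISS, insert
vaddr=288: (4,4) in TLB -> HIT
vaddr=267: (4,1) not in TLB -> MISS, insert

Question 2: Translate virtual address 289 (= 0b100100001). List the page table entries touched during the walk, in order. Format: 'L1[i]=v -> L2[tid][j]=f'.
Answer: L1[4]=1 -> L2[1][4]=96

Derivation:
vaddr = 289 = 0b100100001
Split: l1_idx=4, l2_idx=4, offset=1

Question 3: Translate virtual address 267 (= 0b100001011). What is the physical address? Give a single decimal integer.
Answer: 667

Derivation:
vaddr = 267 = 0b100001011
Split: l1_idx=4, l2_idx=1, offset=3
L1[4] = 1
L2[1][1] = 83
paddr = 83 * 8 + 3 = 667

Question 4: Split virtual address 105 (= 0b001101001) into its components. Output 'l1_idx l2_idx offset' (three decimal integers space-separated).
vaddr = 105 = 0b001101001
  top 3 bits -> l1_idx = 1
  next 3 bits -> l2_idx = 5
  bottom 3 bits -> offset = 1

Answer: 1 5 1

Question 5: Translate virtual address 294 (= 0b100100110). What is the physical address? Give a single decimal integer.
vaddr = 294 = 0b100100110
Split: l1_idx=4, l2_idx=4, offset=6
L1[4] = 1
L2[1][4] = 96
paddr = 96 * 8 + 6 = 774

Answer: 774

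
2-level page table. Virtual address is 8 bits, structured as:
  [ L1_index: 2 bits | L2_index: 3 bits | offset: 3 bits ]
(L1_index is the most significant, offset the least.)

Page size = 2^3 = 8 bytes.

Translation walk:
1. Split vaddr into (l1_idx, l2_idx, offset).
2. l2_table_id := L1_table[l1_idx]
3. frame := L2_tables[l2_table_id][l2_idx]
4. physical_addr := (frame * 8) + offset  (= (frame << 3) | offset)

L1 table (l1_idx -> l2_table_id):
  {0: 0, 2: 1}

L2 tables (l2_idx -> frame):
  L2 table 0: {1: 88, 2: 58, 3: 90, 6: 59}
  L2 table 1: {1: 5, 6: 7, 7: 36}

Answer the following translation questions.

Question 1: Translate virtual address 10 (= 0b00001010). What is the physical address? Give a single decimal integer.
Answer: 706

Derivation:
vaddr = 10 = 0b00001010
Split: l1_idx=0, l2_idx=1, offset=2
L1[0] = 0
L2[0][1] = 88
paddr = 88 * 8 + 2 = 706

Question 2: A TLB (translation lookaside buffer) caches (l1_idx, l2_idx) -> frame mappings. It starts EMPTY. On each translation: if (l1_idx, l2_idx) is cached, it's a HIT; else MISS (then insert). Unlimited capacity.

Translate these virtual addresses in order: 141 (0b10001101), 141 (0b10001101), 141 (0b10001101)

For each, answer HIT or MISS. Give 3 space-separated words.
vaddr=141: (2,1) not in TLB -> MISS, insert
vaddr=141: (2,1) in TLB -> HIT
vaddr=141: (2,1) in TLB -> HIT

Answer: MISS HIT HIT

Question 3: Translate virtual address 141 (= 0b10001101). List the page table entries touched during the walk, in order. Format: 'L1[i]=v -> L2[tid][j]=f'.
Answer: L1[2]=1 -> L2[1][1]=5

Derivation:
vaddr = 141 = 0b10001101
Split: l1_idx=2, l2_idx=1, offset=5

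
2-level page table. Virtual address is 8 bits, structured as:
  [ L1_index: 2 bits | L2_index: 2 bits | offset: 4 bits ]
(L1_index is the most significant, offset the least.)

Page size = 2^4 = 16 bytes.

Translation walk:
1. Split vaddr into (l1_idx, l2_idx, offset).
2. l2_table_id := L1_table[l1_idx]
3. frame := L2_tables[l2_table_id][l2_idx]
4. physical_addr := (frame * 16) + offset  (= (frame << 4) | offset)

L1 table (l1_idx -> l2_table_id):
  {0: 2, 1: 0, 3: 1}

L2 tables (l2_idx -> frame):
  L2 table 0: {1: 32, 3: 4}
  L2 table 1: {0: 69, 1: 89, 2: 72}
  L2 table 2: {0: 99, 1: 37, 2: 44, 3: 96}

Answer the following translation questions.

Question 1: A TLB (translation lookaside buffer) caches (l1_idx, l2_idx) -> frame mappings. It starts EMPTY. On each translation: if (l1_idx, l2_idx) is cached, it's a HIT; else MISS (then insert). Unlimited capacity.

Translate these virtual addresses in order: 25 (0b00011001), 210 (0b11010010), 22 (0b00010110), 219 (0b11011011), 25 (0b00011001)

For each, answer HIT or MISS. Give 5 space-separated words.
Answer: MISS MISS HIT HIT HIT

Derivation:
vaddr=25: (0,1) not in TLB -> MISS, insert
vaddr=210: (3,1) not in TLB -> MISS, insert
vaddr=22: (0,1) in TLB -> HIT
vaddr=219: (3,1) in TLB -> HIT
vaddr=25: (0,1) in TLB -> HIT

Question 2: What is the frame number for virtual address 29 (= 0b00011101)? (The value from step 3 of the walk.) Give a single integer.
Answer: 37

Derivation:
vaddr = 29: l1_idx=0, l2_idx=1
L1[0] = 2; L2[2][1] = 37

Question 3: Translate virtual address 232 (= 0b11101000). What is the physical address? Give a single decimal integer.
vaddr = 232 = 0b11101000
Split: l1_idx=3, l2_idx=2, offset=8
L1[3] = 1
L2[1][2] = 72
paddr = 72 * 16 + 8 = 1160

Answer: 1160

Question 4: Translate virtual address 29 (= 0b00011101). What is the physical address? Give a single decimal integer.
vaddr = 29 = 0b00011101
Split: l1_idx=0, l2_idx=1, offset=13
L1[0] = 2
L2[2][1] = 37
paddr = 37 * 16 + 13 = 605

Answer: 605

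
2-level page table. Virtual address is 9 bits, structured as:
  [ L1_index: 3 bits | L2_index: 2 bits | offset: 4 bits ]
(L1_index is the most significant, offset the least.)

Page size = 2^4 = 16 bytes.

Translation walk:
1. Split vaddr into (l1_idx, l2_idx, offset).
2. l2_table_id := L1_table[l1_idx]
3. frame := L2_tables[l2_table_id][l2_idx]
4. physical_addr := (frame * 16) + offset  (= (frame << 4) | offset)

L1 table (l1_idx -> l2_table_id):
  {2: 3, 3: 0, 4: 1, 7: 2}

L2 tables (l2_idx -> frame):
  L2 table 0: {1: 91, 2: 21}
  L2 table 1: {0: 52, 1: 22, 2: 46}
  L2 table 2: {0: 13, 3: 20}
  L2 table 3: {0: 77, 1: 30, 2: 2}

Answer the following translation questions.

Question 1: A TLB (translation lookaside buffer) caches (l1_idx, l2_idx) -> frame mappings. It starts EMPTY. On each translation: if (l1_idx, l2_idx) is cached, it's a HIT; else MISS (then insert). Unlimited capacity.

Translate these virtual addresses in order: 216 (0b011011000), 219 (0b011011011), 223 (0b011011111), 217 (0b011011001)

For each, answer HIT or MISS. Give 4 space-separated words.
vaddr=216: (3,1) not in TLB -> MISS, insert
vaddr=219: (3,1) in TLB -> HIT
vaddr=223: (3,1) in TLB -> HIT
vaddr=217: (3,1) in TLB -> HIT

Answer: MISS HIT HIT HIT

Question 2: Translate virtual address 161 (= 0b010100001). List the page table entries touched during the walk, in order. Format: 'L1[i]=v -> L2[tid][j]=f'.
Answer: L1[2]=3 -> L2[3][2]=2

Derivation:
vaddr = 161 = 0b010100001
Split: l1_idx=2, l2_idx=2, offset=1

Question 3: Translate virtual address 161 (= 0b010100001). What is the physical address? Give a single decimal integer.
vaddr = 161 = 0b010100001
Split: l1_idx=2, l2_idx=2, offset=1
L1[2] = 3
L2[3][2] = 2
paddr = 2 * 16 + 1 = 33

Answer: 33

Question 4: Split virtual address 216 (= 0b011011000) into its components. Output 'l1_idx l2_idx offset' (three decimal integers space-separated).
vaddr = 216 = 0b011011000
  top 3 bits -> l1_idx = 3
  next 2 bits -> l2_idx = 1
  bottom 4 bits -> offset = 8

Answer: 3 1 8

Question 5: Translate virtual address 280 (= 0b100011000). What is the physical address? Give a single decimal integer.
Answer: 360

Derivation:
vaddr = 280 = 0b100011000
Split: l1_idx=4, l2_idx=1, offset=8
L1[4] = 1
L2[1][1] = 22
paddr = 22 * 16 + 8 = 360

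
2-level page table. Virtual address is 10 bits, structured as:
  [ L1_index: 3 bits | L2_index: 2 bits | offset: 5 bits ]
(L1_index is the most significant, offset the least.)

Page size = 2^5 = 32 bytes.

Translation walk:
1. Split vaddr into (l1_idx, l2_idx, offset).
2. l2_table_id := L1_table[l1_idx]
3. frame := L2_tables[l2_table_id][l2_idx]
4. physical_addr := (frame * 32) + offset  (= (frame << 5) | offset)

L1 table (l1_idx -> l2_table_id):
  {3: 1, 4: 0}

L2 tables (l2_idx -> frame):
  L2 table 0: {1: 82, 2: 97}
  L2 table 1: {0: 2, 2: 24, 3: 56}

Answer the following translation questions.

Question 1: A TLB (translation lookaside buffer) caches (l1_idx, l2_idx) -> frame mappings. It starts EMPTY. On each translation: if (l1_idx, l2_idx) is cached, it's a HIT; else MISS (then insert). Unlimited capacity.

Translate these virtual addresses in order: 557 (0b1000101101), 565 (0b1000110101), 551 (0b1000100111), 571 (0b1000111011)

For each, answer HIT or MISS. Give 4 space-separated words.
Answer: MISS HIT HIT HIT

Derivation:
vaddr=557: (4,1) not in TLB -> MISS, insert
vaddr=565: (4,1) in TLB -> HIT
vaddr=551: (4,1) in TLB -> HIT
vaddr=571: (4,1) in TLB -> HIT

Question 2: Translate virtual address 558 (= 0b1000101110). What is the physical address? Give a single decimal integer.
Answer: 2638

Derivation:
vaddr = 558 = 0b1000101110
Split: l1_idx=4, l2_idx=1, offset=14
L1[4] = 0
L2[0][1] = 82
paddr = 82 * 32 + 14 = 2638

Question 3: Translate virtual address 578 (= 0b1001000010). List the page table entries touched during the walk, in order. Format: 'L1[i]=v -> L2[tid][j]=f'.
vaddr = 578 = 0b1001000010
Split: l1_idx=4, l2_idx=2, offset=2

Answer: L1[4]=0 -> L2[0][2]=97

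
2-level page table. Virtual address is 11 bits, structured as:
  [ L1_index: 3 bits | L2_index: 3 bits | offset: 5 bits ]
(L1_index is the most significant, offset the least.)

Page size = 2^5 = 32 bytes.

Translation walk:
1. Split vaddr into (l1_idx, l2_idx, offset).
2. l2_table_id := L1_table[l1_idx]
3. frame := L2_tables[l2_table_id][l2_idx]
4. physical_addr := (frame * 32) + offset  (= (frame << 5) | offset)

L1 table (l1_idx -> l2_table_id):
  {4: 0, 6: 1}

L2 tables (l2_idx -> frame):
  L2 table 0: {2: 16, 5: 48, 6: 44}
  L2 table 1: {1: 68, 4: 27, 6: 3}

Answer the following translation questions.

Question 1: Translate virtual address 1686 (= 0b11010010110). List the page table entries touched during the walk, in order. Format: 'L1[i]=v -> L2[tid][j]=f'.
vaddr = 1686 = 0b11010010110
Split: l1_idx=6, l2_idx=4, offset=22

Answer: L1[6]=1 -> L2[1][4]=27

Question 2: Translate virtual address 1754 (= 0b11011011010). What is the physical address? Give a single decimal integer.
vaddr = 1754 = 0b11011011010
Split: l1_idx=6, l2_idx=6, offset=26
L1[6] = 1
L2[1][6] = 3
paddr = 3 * 32 + 26 = 122

Answer: 122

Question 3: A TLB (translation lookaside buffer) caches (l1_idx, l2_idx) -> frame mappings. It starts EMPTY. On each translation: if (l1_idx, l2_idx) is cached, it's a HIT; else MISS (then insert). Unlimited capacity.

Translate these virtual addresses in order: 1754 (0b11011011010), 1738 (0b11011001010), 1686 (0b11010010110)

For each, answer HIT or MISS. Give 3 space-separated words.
vaddr=1754: (6,6) not in TLB -> MISS, insert
vaddr=1738: (6,6) in TLB -> HIT
vaddr=1686: (6,4) not in TLB -> MISS, insert

Answer: MISS HIT MISS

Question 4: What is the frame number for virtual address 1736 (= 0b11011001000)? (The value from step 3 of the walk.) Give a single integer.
vaddr = 1736: l1_idx=6, l2_idx=6
L1[6] = 1; L2[1][6] = 3

Answer: 3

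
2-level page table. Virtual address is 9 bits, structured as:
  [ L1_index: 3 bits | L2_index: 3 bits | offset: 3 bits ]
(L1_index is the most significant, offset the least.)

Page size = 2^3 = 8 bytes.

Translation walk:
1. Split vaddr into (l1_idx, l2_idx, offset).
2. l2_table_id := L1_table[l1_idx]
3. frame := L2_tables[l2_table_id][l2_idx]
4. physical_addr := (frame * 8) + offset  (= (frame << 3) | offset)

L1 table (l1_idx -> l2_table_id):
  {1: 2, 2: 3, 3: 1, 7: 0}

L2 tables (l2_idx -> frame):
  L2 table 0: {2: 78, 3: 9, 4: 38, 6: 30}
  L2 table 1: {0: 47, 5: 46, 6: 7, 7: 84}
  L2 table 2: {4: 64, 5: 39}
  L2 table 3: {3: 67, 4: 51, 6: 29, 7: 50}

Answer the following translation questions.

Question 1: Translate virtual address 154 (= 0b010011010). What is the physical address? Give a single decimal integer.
vaddr = 154 = 0b010011010
Split: l1_idx=2, l2_idx=3, offset=2
L1[2] = 3
L2[3][3] = 67
paddr = 67 * 8 + 2 = 538

Answer: 538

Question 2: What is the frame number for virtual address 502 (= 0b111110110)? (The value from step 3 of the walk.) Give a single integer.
Answer: 30

Derivation:
vaddr = 502: l1_idx=7, l2_idx=6
L1[7] = 0; L2[0][6] = 30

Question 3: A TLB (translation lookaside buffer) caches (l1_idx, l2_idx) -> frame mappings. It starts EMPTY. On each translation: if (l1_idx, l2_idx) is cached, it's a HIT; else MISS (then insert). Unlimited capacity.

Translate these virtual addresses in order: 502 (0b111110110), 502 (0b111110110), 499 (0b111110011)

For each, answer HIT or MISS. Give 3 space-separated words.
Answer: MISS HIT HIT

Derivation:
vaddr=502: (7,6) not in TLB -> MISS, insert
vaddr=502: (7,6) in TLB -> HIT
vaddr=499: (7,6) in TLB -> HIT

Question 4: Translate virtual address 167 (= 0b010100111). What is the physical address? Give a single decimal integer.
Answer: 415

Derivation:
vaddr = 167 = 0b010100111
Split: l1_idx=2, l2_idx=4, offset=7
L1[2] = 3
L2[3][4] = 51
paddr = 51 * 8 + 7 = 415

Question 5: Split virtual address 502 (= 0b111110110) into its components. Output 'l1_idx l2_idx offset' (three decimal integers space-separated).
Answer: 7 6 6

Derivation:
vaddr = 502 = 0b111110110
  top 3 bits -> l1_idx = 7
  next 3 bits -> l2_idx = 6
  bottom 3 bits -> offset = 6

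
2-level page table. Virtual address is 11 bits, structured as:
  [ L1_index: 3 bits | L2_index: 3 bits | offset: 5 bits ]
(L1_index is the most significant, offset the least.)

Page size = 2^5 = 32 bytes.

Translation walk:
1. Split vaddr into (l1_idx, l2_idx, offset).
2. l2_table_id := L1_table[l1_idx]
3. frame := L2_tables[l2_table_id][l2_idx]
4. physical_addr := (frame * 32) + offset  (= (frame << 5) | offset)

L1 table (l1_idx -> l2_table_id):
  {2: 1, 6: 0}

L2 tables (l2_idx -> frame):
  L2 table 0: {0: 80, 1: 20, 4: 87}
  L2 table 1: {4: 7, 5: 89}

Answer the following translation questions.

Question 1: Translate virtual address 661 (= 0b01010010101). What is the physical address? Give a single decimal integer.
vaddr = 661 = 0b01010010101
Split: l1_idx=2, l2_idx=4, offset=21
L1[2] = 1
L2[1][4] = 7
paddr = 7 * 32 + 21 = 245

Answer: 245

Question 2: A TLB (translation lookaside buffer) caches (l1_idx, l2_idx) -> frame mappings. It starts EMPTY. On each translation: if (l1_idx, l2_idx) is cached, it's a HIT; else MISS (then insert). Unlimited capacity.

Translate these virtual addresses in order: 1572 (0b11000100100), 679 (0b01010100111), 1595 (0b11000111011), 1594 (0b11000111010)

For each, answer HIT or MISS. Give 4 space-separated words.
vaddr=1572: (6,1) not in TLB -> MISS, insert
vaddr=679: (2,5) not in TLB -> MISS, insert
vaddr=1595: (6,1) in TLB -> HIT
vaddr=1594: (6,1) in TLB -> HIT

Answer: MISS MISS HIT HIT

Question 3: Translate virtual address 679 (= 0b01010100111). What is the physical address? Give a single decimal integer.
vaddr = 679 = 0b01010100111
Split: l1_idx=2, l2_idx=5, offset=7
L1[2] = 1
L2[1][5] = 89
paddr = 89 * 32 + 7 = 2855

Answer: 2855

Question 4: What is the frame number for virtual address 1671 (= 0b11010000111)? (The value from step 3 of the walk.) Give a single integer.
Answer: 87

Derivation:
vaddr = 1671: l1_idx=6, l2_idx=4
L1[6] = 0; L2[0][4] = 87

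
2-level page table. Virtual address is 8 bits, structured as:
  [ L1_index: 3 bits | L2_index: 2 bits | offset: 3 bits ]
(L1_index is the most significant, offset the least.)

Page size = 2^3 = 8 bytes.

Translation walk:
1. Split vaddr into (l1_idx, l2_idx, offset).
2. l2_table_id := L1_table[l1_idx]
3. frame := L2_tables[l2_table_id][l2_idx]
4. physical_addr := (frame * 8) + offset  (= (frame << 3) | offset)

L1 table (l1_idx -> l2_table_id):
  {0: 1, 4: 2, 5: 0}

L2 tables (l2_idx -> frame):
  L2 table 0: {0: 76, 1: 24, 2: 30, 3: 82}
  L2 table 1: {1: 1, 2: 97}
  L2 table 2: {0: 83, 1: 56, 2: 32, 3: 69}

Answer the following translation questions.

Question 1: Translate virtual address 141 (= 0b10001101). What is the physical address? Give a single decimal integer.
Answer: 453

Derivation:
vaddr = 141 = 0b10001101
Split: l1_idx=4, l2_idx=1, offset=5
L1[4] = 2
L2[2][1] = 56
paddr = 56 * 8 + 5 = 453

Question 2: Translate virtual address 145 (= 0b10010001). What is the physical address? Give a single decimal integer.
vaddr = 145 = 0b10010001
Split: l1_idx=4, l2_idx=2, offset=1
L1[4] = 2
L2[2][2] = 32
paddr = 32 * 8 + 1 = 257

Answer: 257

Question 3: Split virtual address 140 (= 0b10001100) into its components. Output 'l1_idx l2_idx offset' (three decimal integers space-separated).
Answer: 4 1 4

Derivation:
vaddr = 140 = 0b10001100
  top 3 bits -> l1_idx = 4
  next 2 bits -> l2_idx = 1
  bottom 3 bits -> offset = 4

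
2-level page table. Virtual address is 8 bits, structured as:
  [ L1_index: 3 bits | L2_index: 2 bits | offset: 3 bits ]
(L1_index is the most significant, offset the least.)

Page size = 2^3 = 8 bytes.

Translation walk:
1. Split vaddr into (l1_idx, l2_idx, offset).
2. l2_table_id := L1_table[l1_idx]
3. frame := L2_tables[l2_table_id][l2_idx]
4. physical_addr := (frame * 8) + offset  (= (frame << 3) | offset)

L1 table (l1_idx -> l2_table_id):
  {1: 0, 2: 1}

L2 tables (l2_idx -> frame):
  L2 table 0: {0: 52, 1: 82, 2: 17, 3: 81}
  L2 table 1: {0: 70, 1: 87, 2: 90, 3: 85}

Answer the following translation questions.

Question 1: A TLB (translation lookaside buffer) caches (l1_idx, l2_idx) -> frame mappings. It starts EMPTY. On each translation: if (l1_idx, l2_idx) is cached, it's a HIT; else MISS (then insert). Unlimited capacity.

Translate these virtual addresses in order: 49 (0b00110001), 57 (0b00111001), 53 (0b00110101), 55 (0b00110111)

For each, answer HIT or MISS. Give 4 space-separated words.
Answer: MISS MISS HIT HIT

Derivation:
vaddr=49: (1,2) not in TLB -> MISS, insert
vaddr=57: (1,3) not in TLB -> MISS, insert
vaddr=53: (1,2) in TLB -> HIT
vaddr=55: (1,2) in TLB -> HIT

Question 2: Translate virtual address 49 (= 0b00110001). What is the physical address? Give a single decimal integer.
Answer: 137

Derivation:
vaddr = 49 = 0b00110001
Split: l1_idx=1, l2_idx=2, offset=1
L1[1] = 0
L2[0][2] = 17
paddr = 17 * 8 + 1 = 137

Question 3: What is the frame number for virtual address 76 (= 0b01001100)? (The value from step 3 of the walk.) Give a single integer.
vaddr = 76: l1_idx=2, l2_idx=1
L1[2] = 1; L2[1][1] = 87

Answer: 87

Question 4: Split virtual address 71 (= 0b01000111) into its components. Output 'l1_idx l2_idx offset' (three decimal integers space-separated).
vaddr = 71 = 0b01000111
  top 3 bits -> l1_idx = 2
  next 2 bits -> l2_idx = 0
  bottom 3 bits -> offset = 7

Answer: 2 0 7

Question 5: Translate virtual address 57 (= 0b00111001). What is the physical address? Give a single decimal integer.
vaddr = 57 = 0b00111001
Split: l1_idx=1, l2_idx=3, offset=1
L1[1] = 0
L2[0][3] = 81
paddr = 81 * 8 + 1 = 649

Answer: 649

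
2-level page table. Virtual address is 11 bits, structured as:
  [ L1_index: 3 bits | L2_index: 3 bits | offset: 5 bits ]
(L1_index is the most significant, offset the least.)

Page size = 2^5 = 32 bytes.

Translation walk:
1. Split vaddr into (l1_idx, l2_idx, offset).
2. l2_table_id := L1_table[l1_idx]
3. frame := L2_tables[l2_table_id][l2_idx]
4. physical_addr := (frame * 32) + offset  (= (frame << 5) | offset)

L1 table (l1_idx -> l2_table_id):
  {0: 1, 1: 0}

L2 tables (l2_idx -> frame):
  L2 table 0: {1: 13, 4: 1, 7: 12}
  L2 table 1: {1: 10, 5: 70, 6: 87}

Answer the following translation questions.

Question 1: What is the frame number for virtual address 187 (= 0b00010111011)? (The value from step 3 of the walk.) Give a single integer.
vaddr = 187: l1_idx=0, l2_idx=5
L1[0] = 1; L2[1][5] = 70

Answer: 70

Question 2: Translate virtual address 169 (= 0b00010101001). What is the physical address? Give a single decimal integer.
Answer: 2249

Derivation:
vaddr = 169 = 0b00010101001
Split: l1_idx=0, l2_idx=5, offset=9
L1[0] = 1
L2[1][5] = 70
paddr = 70 * 32 + 9 = 2249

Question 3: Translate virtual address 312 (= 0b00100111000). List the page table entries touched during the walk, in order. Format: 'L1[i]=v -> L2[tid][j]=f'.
vaddr = 312 = 0b00100111000
Split: l1_idx=1, l2_idx=1, offset=24

Answer: L1[1]=0 -> L2[0][1]=13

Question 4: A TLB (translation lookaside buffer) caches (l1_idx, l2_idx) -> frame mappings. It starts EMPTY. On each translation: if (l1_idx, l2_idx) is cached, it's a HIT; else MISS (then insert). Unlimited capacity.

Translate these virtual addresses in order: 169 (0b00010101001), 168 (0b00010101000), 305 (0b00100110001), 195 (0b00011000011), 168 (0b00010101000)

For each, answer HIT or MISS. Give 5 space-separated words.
Answer: MISS HIT MISS MISS HIT

Derivation:
vaddr=169: (0,5) not in TLB -> MISS, insert
vaddr=168: (0,5) in TLB -> HIT
vaddr=305: (1,1) not in TLB -> MISS, insert
vaddr=195: (0,6) not in TLB -> MISS, insert
vaddr=168: (0,5) in TLB -> HIT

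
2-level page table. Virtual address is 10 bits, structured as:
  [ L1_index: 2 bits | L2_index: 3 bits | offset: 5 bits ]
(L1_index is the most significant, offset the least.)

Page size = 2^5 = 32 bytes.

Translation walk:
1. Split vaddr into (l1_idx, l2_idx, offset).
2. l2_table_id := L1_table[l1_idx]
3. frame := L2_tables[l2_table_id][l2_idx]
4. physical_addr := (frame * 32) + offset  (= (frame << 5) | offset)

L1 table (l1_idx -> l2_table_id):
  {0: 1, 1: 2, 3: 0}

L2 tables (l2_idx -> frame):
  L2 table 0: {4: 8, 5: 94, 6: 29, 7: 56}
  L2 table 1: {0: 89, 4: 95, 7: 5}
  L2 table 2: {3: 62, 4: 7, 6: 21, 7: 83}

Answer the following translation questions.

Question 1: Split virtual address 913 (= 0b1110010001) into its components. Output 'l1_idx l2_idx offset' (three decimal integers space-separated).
vaddr = 913 = 0b1110010001
  top 2 bits -> l1_idx = 3
  next 3 bits -> l2_idx = 4
  bottom 5 bits -> offset = 17

Answer: 3 4 17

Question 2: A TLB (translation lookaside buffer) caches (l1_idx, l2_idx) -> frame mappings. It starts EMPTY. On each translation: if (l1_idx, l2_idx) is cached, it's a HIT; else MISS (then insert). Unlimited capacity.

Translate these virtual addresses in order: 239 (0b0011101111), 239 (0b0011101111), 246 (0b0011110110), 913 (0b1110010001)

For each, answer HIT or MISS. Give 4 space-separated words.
Answer: MISS HIT HIT MISS

Derivation:
vaddr=239: (0,7) not in TLB -> MISS, insert
vaddr=239: (0,7) in TLB -> HIT
vaddr=246: (0,7) in TLB -> HIT
vaddr=913: (3,4) not in TLB -> MISS, insert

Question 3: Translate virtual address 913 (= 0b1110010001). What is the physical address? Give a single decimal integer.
vaddr = 913 = 0b1110010001
Split: l1_idx=3, l2_idx=4, offset=17
L1[3] = 0
L2[0][4] = 8
paddr = 8 * 32 + 17 = 273

Answer: 273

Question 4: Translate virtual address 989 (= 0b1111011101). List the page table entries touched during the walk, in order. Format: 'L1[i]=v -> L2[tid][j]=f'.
vaddr = 989 = 0b1111011101
Split: l1_idx=3, l2_idx=6, offset=29

Answer: L1[3]=0 -> L2[0][6]=29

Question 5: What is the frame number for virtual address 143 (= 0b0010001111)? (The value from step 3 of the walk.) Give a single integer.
Answer: 95

Derivation:
vaddr = 143: l1_idx=0, l2_idx=4
L1[0] = 1; L2[1][4] = 95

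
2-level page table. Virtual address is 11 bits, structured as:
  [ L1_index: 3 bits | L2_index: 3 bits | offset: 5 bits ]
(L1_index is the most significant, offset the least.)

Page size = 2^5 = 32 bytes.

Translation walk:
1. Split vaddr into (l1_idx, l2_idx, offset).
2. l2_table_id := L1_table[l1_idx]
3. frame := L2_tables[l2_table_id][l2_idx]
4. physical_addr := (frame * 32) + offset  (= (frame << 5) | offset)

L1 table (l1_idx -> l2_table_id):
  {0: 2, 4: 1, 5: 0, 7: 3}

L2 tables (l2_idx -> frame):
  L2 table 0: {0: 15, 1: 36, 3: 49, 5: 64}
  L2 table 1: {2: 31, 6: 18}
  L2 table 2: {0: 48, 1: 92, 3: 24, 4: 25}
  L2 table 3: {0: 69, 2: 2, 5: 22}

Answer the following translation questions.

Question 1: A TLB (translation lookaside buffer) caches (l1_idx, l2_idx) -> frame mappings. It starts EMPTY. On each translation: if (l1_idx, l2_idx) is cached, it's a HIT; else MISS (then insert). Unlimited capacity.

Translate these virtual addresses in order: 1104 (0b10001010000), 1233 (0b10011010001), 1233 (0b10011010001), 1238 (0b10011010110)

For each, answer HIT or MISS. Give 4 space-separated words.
Answer: MISS MISS HIT HIT

Derivation:
vaddr=1104: (4,2) not in TLB -> MISS, insert
vaddr=1233: (4,6) not in TLB -> MISS, insert
vaddr=1233: (4,6) in TLB -> HIT
vaddr=1238: (4,6) in TLB -> HIT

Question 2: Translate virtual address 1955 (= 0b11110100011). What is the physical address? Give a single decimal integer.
Answer: 707

Derivation:
vaddr = 1955 = 0b11110100011
Split: l1_idx=7, l2_idx=5, offset=3
L1[7] = 3
L2[3][5] = 22
paddr = 22 * 32 + 3 = 707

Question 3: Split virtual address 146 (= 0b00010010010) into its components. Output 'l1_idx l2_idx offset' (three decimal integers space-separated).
vaddr = 146 = 0b00010010010
  top 3 bits -> l1_idx = 0
  next 3 bits -> l2_idx = 4
  bottom 5 bits -> offset = 18

Answer: 0 4 18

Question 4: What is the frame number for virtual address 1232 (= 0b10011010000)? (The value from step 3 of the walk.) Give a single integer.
Answer: 18

Derivation:
vaddr = 1232: l1_idx=4, l2_idx=6
L1[4] = 1; L2[1][6] = 18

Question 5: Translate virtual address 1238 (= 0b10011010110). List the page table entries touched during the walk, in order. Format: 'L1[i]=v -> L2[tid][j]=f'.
vaddr = 1238 = 0b10011010110
Split: l1_idx=4, l2_idx=6, offset=22

Answer: L1[4]=1 -> L2[1][6]=18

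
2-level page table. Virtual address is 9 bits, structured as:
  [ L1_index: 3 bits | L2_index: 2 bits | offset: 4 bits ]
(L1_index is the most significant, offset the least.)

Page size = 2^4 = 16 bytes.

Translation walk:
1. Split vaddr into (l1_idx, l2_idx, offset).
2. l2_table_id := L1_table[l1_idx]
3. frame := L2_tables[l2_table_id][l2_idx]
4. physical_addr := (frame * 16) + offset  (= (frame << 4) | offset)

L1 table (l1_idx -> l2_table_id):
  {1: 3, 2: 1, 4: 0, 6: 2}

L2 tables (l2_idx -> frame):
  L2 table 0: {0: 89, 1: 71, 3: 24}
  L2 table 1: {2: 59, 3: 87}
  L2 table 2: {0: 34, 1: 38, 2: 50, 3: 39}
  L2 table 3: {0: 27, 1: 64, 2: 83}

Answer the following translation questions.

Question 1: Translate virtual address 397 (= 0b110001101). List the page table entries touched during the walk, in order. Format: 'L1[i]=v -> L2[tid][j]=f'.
vaddr = 397 = 0b110001101
Split: l1_idx=6, l2_idx=0, offset=13

Answer: L1[6]=2 -> L2[2][0]=34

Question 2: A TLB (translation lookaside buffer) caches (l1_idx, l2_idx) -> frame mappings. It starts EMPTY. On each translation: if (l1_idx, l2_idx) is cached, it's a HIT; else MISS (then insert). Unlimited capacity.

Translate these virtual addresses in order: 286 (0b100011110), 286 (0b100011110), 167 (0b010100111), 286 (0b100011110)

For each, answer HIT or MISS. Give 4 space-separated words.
vaddr=286: (4,1) not in TLB -> MISS, insert
vaddr=286: (4,1) in TLB -> HIT
vaddr=167: (2,2) not in TLB -> MISS, insert
vaddr=286: (4,1) in TLB -> HIT

Answer: MISS HIT MISS HIT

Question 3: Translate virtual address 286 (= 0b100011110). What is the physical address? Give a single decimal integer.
vaddr = 286 = 0b100011110
Split: l1_idx=4, l2_idx=1, offset=14
L1[4] = 0
L2[0][1] = 71
paddr = 71 * 16 + 14 = 1150

Answer: 1150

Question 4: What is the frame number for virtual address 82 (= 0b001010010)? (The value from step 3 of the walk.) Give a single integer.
Answer: 64

Derivation:
vaddr = 82: l1_idx=1, l2_idx=1
L1[1] = 3; L2[3][1] = 64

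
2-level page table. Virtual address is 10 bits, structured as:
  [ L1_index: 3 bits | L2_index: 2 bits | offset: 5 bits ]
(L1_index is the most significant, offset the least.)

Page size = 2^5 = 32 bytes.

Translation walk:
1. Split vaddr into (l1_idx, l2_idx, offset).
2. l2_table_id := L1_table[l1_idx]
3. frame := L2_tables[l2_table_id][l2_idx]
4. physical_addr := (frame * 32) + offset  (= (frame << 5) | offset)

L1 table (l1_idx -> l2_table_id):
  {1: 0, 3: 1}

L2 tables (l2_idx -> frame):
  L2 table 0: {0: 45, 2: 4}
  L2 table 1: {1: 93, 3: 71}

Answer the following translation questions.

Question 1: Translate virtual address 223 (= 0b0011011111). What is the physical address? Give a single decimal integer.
vaddr = 223 = 0b0011011111
Split: l1_idx=1, l2_idx=2, offset=31
L1[1] = 0
L2[0][2] = 4
paddr = 4 * 32 + 31 = 159

Answer: 159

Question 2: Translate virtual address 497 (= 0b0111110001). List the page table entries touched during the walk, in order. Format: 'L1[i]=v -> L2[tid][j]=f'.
vaddr = 497 = 0b0111110001
Split: l1_idx=3, l2_idx=3, offset=17

Answer: L1[3]=1 -> L2[1][3]=71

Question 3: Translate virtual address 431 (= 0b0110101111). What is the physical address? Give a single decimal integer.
vaddr = 431 = 0b0110101111
Split: l1_idx=3, l2_idx=1, offset=15
L1[3] = 1
L2[1][1] = 93
paddr = 93 * 32 + 15 = 2991

Answer: 2991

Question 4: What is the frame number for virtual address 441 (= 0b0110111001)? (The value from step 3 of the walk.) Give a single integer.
Answer: 93

Derivation:
vaddr = 441: l1_idx=3, l2_idx=1
L1[3] = 1; L2[1][1] = 93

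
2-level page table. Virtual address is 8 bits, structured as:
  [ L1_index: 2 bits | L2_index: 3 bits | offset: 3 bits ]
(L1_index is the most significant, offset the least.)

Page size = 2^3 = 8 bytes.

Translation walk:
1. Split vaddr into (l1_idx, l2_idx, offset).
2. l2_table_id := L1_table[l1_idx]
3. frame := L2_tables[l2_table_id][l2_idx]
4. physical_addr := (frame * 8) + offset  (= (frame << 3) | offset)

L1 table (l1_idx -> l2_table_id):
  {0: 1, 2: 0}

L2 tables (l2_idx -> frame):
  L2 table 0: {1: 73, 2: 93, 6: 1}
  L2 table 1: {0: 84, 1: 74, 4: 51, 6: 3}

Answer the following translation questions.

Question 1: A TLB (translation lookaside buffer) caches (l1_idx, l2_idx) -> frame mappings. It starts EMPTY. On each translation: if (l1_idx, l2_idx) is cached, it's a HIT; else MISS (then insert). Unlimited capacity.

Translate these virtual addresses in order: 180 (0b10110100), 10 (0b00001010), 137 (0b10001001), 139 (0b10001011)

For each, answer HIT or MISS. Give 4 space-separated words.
vaddr=180: (2,6) not in TLB -> MISS, insert
vaddr=10: (0,1) not in TLB -> MISS, insert
vaddr=137: (2,1) not in TLB -> MISS, insert
vaddr=139: (2,1) in TLB -> HIT

Answer: MISS MISS MISS HIT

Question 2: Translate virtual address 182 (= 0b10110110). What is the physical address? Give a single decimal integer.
Answer: 14

Derivation:
vaddr = 182 = 0b10110110
Split: l1_idx=2, l2_idx=6, offset=6
L1[2] = 0
L2[0][6] = 1
paddr = 1 * 8 + 6 = 14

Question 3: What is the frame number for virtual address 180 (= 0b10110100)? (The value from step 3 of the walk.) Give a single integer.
Answer: 1

Derivation:
vaddr = 180: l1_idx=2, l2_idx=6
L1[2] = 0; L2[0][6] = 1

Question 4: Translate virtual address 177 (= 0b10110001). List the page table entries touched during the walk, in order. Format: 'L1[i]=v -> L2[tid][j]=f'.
Answer: L1[2]=0 -> L2[0][6]=1

Derivation:
vaddr = 177 = 0b10110001
Split: l1_idx=2, l2_idx=6, offset=1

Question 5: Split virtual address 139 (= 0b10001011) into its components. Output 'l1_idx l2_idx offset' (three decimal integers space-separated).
vaddr = 139 = 0b10001011
  top 2 bits -> l1_idx = 2
  next 3 bits -> l2_idx = 1
  bottom 3 bits -> offset = 3

Answer: 2 1 3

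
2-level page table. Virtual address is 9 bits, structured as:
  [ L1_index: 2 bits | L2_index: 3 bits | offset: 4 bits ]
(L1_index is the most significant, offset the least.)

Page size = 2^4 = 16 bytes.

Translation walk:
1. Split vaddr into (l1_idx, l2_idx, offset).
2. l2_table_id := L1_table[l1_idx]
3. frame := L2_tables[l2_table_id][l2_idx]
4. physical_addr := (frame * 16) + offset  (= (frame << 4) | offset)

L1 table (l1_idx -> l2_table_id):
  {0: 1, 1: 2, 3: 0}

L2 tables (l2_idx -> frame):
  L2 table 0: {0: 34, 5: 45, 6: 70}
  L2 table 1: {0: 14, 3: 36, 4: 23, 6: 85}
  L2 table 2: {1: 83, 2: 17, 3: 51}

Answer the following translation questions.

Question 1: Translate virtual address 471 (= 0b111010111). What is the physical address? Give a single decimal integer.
Answer: 727

Derivation:
vaddr = 471 = 0b111010111
Split: l1_idx=3, l2_idx=5, offset=7
L1[3] = 0
L2[0][5] = 45
paddr = 45 * 16 + 7 = 727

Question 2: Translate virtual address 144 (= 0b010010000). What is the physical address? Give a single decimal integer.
vaddr = 144 = 0b010010000
Split: l1_idx=1, l2_idx=1, offset=0
L1[1] = 2
L2[2][1] = 83
paddr = 83 * 16 + 0 = 1328

Answer: 1328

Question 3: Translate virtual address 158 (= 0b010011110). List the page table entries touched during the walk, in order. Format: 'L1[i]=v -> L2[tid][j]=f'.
vaddr = 158 = 0b010011110
Split: l1_idx=1, l2_idx=1, offset=14

Answer: L1[1]=2 -> L2[2][1]=83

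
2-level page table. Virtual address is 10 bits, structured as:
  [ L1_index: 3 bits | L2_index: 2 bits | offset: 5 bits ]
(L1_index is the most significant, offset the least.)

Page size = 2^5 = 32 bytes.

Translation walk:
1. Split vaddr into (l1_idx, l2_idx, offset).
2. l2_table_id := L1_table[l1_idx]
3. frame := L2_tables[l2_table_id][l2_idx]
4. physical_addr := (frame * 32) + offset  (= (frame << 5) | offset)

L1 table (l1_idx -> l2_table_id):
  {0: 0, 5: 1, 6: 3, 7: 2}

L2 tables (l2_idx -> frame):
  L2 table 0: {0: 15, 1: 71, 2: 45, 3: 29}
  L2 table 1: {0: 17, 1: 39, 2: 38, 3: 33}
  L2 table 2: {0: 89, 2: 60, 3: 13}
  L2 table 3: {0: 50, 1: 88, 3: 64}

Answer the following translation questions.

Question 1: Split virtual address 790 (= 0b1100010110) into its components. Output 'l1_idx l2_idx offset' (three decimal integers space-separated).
Answer: 6 0 22

Derivation:
vaddr = 790 = 0b1100010110
  top 3 bits -> l1_idx = 6
  next 2 bits -> l2_idx = 0
  bottom 5 bits -> offset = 22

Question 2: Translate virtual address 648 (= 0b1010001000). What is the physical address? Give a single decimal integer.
Answer: 552

Derivation:
vaddr = 648 = 0b1010001000
Split: l1_idx=5, l2_idx=0, offset=8
L1[5] = 1
L2[1][0] = 17
paddr = 17 * 32 + 8 = 552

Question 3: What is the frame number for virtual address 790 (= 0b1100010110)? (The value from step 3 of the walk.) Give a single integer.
vaddr = 790: l1_idx=6, l2_idx=0
L1[6] = 3; L2[3][0] = 50

Answer: 50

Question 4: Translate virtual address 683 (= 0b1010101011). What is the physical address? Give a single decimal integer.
Answer: 1259

Derivation:
vaddr = 683 = 0b1010101011
Split: l1_idx=5, l2_idx=1, offset=11
L1[5] = 1
L2[1][1] = 39
paddr = 39 * 32 + 11 = 1259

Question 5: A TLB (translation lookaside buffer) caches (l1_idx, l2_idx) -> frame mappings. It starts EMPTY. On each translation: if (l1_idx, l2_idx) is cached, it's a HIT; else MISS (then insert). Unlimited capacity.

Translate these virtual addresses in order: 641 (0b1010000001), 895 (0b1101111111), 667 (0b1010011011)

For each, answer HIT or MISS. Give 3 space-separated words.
Answer: MISS MISS HIT

Derivation:
vaddr=641: (5,0) not in TLB -> MISS, insert
vaddr=895: (6,3) not in TLB -> MISS, insert
vaddr=667: (5,0) in TLB -> HIT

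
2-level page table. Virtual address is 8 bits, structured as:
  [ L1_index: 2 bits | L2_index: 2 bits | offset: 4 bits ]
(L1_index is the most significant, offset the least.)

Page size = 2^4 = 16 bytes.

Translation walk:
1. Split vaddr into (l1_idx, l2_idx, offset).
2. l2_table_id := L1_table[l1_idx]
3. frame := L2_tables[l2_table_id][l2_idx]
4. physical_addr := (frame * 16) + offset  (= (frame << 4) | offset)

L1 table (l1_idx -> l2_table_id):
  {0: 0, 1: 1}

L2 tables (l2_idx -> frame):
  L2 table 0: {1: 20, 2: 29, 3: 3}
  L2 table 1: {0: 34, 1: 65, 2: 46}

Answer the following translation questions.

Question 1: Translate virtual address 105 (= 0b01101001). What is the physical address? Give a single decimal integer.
Answer: 745

Derivation:
vaddr = 105 = 0b01101001
Split: l1_idx=1, l2_idx=2, offset=9
L1[1] = 1
L2[1][2] = 46
paddr = 46 * 16 + 9 = 745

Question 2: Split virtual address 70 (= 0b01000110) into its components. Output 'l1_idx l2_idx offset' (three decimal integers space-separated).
vaddr = 70 = 0b01000110
  top 2 bits -> l1_idx = 1
  next 2 bits -> l2_idx = 0
  bottom 4 bits -> offset = 6

Answer: 1 0 6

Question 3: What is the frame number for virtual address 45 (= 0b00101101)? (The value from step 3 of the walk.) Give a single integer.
Answer: 29

Derivation:
vaddr = 45: l1_idx=0, l2_idx=2
L1[0] = 0; L2[0][2] = 29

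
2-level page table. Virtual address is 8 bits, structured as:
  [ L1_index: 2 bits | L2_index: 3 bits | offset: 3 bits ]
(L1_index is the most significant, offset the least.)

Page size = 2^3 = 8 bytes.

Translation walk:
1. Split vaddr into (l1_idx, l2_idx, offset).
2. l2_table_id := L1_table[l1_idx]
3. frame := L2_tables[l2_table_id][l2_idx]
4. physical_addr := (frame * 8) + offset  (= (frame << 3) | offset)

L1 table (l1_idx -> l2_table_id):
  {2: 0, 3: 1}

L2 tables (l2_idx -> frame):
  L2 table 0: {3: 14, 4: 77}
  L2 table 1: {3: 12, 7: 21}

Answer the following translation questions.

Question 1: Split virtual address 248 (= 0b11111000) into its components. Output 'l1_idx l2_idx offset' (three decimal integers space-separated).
vaddr = 248 = 0b11111000
  top 2 bits -> l1_idx = 3
  next 3 bits -> l2_idx = 7
  bottom 3 bits -> offset = 0

Answer: 3 7 0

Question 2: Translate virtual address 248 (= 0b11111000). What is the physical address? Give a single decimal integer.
Answer: 168

Derivation:
vaddr = 248 = 0b11111000
Split: l1_idx=3, l2_idx=7, offset=0
L1[3] = 1
L2[1][7] = 21
paddr = 21 * 8 + 0 = 168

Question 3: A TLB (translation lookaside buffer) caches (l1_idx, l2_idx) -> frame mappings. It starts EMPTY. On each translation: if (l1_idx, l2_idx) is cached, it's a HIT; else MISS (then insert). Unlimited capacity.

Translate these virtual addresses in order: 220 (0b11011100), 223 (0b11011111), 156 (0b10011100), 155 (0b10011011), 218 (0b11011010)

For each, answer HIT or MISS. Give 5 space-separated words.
vaddr=220: (3,3) not in TLB -> MISS, insert
vaddr=223: (3,3) in TLB -> HIT
vaddr=156: (2,3) not in TLB -> MISS, insert
vaddr=155: (2,3) in TLB -> HIT
vaddr=218: (3,3) in TLB -> HIT

Answer: MISS HIT MISS HIT HIT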